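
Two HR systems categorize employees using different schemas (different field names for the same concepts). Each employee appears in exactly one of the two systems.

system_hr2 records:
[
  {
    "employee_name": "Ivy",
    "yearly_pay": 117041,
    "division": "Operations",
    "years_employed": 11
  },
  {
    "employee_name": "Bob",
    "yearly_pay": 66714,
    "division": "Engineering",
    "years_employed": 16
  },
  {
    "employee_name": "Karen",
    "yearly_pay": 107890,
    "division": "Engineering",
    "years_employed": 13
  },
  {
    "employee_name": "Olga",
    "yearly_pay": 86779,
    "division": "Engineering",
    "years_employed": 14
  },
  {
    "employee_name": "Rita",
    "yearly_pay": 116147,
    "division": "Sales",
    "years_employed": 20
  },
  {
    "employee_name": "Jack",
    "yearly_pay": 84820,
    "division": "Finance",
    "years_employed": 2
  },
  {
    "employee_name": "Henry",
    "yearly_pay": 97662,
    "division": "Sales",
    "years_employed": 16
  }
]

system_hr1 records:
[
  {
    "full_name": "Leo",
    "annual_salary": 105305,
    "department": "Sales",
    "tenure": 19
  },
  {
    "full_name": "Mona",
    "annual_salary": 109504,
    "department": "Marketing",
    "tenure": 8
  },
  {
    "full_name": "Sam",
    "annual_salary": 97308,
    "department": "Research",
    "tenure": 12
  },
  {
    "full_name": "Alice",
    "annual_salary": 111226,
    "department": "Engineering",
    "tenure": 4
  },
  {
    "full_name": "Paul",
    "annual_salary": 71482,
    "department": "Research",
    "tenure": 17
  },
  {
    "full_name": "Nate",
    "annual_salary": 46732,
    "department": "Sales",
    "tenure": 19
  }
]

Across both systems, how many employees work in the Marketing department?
1

Schema mapping: "division" (system_hr2) = "department" (system_hr1) = department

Marketing employees in system_hr2: 0
Marketing employees in system_hr1: 1

Total in Marketing: 0 + 1 = 1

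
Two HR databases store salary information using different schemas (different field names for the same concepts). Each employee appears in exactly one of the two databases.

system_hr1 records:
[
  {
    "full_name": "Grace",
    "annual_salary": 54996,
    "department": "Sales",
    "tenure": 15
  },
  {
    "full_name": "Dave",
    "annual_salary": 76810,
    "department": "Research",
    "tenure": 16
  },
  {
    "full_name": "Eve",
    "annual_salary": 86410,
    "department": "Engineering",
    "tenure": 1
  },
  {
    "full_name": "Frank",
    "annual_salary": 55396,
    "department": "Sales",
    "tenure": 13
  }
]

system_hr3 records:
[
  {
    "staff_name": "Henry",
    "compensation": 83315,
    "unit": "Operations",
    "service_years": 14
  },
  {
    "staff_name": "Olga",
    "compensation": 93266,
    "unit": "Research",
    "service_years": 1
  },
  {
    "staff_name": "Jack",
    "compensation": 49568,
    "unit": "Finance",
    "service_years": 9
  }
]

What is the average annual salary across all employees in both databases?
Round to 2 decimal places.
71394.43

Schema mapping: "annual_salary" (system_hr1) = "compensation" (system_hr3) = annual salary

All salaries: [54996, 76810, 86410, 55396, 83315, 93266, 49568]
Sum: 499761
Count: 7
Average: 499761 / 7 = 71394.43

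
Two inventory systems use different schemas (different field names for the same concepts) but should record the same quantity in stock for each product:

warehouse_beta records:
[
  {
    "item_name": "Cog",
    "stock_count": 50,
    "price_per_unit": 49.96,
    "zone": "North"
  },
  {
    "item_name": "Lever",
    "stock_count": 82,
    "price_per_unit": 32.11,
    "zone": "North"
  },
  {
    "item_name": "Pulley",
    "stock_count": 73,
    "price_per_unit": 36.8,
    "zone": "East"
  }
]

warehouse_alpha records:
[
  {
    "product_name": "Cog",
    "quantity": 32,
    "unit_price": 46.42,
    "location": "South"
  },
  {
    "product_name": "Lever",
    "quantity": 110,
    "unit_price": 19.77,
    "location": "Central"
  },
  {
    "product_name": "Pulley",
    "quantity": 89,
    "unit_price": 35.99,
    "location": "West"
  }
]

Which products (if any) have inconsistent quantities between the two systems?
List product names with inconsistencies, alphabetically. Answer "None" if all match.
Cog, Lever, Pulley

Schema mappings:
- "item_name" (warehouse_beta) = "product_name" (warehouse_alpha) = product name
- "stock_count" (warehouse_beta) = "quantity" (warehouse_alpha) = quantity

Comparison:
  Cog: 50 vs 32 - MISMATCH
  Lever: 82 vs 110 - MISMATCH
  Pulley: 73 vs 89 - MISMATCH

Products with inconsistencies: Cog, Lever, Pulley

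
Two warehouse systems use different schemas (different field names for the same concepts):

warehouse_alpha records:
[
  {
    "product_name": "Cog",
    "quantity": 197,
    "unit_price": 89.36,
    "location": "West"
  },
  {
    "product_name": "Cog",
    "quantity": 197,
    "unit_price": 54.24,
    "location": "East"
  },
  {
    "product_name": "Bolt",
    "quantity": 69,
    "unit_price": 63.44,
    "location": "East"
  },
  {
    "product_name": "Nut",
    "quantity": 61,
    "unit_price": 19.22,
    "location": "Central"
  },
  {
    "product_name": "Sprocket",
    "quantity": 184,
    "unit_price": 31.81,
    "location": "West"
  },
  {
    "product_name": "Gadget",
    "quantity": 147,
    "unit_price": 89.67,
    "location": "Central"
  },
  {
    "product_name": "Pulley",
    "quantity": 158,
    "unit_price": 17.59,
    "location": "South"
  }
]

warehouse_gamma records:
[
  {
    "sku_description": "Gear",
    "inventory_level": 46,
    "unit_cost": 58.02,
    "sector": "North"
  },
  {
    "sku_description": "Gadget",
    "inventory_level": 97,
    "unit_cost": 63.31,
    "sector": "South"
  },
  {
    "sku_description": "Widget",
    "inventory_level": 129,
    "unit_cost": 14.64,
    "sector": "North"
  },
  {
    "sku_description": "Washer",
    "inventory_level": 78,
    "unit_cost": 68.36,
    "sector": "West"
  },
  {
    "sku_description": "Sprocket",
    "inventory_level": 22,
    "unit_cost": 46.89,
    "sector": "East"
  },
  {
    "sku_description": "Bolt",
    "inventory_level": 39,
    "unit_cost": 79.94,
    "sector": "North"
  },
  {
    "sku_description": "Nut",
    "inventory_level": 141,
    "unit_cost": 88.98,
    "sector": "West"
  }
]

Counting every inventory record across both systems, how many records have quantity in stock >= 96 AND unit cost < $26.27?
2

Schema mappings:
- "quantity" (warehouse_alpha) = "inventory_level" (warehouse_gamma) = quantity
- "unit_price" (warehouse_alpha) = "unit_cost" (warehouse_gamma) = unit cost

Records meeting both conditions in warehouse_alpha: 1
Records meeting both conditions in warehouse_gamma: 1

Total: 1 + 1 = 2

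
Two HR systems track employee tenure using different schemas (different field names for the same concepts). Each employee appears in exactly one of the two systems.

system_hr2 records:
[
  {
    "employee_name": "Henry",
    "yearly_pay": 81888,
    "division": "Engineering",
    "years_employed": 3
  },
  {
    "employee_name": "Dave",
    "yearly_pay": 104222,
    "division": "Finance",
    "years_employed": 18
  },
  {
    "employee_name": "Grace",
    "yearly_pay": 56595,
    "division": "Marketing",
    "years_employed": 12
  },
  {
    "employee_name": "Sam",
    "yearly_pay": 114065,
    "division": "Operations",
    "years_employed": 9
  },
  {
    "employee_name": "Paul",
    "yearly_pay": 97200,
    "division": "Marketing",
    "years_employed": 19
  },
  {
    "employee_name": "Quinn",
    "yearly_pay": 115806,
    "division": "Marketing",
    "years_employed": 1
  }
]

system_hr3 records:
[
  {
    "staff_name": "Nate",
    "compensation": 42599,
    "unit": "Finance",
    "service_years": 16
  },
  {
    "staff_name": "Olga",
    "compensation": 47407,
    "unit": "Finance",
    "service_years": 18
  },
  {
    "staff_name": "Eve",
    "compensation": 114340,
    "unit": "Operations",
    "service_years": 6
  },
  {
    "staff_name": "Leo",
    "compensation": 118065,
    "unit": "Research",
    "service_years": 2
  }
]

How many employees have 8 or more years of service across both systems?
6

Reconcile schemas: "years_employed" (system_hr2) = "service_years" (system_hr3) = years of service

From system_hr2: 4 employees with >= 8 years
From system_hr3: 2 employees with >= 8 years

Total: 4 + 2 = 6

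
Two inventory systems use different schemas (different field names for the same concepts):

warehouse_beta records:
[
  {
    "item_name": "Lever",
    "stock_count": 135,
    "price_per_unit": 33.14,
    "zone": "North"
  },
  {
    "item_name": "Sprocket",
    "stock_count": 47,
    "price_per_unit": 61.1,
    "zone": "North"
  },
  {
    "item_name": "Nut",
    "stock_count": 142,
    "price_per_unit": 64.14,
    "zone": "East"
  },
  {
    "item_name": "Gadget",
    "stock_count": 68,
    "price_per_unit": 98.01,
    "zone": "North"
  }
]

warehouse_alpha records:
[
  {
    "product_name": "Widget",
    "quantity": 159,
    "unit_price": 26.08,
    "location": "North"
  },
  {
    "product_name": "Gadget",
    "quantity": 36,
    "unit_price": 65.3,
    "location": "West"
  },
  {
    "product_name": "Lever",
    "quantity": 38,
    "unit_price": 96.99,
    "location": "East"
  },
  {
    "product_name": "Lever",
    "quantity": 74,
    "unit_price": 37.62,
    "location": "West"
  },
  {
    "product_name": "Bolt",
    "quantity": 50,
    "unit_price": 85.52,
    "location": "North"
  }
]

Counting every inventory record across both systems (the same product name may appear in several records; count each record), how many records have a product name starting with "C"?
0

Schema mapping: "item_name" (warehouse_beta) = "product_name" (warehouse_alpha) = product name

Records with product name starting with "C" in warehouse_beta: 0
Records with product name starting with "C" in warehouse_alpha: 0

Total: 0 + 0 = 0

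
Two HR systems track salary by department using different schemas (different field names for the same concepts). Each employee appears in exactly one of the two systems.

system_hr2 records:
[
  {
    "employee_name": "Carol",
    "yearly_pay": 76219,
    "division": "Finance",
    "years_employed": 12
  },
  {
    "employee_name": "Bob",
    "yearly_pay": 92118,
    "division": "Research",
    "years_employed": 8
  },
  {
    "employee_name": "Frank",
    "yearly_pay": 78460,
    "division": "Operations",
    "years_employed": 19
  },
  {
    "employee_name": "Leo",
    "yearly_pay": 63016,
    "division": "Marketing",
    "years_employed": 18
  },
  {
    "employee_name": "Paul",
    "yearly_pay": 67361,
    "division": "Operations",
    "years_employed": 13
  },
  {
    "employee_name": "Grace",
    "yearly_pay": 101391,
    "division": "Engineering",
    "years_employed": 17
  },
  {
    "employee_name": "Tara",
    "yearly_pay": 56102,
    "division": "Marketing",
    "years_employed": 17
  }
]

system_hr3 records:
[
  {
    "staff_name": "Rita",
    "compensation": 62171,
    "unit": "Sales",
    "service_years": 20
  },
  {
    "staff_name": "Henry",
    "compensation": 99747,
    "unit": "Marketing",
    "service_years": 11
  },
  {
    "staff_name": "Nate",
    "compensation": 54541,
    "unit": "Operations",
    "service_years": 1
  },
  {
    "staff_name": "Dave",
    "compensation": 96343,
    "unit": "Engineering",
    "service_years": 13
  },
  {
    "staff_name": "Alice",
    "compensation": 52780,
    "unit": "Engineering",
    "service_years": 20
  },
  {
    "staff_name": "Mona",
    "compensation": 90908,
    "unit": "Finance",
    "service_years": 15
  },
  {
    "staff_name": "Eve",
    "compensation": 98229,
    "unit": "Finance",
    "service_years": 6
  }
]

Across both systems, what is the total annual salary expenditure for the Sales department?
62171

Schema mappings:
- "division" (system_hr2) = "unit" (system_hr3) = department
- "yearly_pay" (system_hr2) = "compensation" (system_hr3) = salary

Sales salaries from system_hr2: 0
Sales salaries from system_hr3: 62171

Total: 0 + 62171 = 62171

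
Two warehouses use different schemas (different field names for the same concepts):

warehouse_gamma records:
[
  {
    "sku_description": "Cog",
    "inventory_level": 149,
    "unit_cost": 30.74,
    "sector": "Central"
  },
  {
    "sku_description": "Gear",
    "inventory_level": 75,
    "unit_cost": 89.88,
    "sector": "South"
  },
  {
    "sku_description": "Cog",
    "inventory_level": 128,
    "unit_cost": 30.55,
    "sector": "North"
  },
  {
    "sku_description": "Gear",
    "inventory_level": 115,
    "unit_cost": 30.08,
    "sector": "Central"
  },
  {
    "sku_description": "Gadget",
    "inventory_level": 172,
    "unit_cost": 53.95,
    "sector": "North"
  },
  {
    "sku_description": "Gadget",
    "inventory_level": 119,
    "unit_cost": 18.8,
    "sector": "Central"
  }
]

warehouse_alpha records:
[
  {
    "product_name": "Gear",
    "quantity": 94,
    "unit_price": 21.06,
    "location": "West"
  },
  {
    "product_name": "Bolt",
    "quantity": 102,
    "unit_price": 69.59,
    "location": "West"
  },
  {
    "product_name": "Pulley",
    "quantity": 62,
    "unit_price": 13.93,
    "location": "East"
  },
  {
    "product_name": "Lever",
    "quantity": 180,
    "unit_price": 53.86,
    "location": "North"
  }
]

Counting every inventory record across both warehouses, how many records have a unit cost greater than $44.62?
4

Schema mapping: "unit_cost" (warehouse_gamma) = "unit_price" (warehouse_alpha) = unit cost

Records > $44.62 in warehouse_gamma: 2
Records > $44.62 in warehouse_alpha: 2

Total count: 2 + 2 = 4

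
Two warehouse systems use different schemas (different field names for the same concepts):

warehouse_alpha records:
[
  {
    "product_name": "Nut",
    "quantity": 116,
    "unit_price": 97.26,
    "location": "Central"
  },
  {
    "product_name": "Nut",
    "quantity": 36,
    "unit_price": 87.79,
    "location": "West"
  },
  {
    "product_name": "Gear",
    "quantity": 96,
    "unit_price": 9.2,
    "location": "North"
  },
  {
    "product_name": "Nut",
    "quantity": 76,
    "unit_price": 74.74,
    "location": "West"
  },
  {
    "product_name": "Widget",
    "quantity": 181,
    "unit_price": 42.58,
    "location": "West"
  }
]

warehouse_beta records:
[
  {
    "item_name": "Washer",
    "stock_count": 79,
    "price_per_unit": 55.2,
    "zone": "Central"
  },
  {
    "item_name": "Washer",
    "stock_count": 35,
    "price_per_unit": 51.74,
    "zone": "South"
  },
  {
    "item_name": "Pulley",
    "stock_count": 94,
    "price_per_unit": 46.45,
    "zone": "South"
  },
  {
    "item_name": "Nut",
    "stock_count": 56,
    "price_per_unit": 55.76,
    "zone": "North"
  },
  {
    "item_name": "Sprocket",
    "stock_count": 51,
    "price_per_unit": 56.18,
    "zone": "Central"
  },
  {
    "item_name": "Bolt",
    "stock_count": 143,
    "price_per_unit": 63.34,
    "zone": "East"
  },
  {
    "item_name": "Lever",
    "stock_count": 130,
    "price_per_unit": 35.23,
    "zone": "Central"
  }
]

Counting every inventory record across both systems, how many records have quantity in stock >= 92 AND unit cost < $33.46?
1

Schema mappings:
- "quantity" (warehouse_alpha) = "stock_count" (warehouse_beta) = quantity
- "unit_price" (warehouse_alpha) = "price_per_unit" (warehouse_beta) = unit cost

Records meeting both conditions in warehouse_alpha: 1
Records meeting both conditions in warehouse_beta: 0

Total: 1 + 0 = 1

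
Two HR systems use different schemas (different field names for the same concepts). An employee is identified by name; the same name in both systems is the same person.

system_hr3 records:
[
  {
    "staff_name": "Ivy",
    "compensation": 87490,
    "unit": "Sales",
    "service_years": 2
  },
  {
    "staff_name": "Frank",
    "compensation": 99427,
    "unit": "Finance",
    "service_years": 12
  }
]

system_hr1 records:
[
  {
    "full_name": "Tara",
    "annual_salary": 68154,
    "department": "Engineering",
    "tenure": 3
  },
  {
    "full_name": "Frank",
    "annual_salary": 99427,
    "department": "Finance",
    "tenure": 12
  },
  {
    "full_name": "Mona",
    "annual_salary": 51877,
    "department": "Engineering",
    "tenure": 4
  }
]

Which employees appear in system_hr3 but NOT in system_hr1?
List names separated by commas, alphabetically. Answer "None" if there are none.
Ivy

Schema mapping: "staff_name" (system_hr3) = "full_name" (system_hr1) = employee name

Names in system_hr3: ['Frank', 'Ivy']
Names in system_hr1: ['Frank', 'Mona', 'Tara']

In system_hr3 but not system_hr1: ['Ivy']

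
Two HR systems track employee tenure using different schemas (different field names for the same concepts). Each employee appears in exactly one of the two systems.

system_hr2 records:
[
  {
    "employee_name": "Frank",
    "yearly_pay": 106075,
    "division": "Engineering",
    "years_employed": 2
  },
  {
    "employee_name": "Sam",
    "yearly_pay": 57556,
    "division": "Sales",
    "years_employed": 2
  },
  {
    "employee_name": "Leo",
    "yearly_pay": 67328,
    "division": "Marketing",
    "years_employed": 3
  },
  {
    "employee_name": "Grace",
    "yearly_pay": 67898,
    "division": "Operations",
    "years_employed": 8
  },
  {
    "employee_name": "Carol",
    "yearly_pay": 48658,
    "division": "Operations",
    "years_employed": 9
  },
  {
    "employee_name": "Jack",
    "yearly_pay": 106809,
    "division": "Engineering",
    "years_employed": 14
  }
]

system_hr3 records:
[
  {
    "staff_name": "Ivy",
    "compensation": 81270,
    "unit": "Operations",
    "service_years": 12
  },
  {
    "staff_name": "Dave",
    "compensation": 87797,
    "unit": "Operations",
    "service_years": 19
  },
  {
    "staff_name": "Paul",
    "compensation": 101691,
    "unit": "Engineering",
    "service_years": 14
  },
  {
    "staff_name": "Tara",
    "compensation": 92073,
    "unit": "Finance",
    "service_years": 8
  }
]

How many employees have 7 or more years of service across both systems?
7

Reconcile schemas: "years_employed" (system_hr2) = "service_years" (system_hr3) = years of service

From system_hr2: 3 employees with >= 7 years
From system_hr3: 4 employees with >= 7 years

Total: 3 + 4 = 7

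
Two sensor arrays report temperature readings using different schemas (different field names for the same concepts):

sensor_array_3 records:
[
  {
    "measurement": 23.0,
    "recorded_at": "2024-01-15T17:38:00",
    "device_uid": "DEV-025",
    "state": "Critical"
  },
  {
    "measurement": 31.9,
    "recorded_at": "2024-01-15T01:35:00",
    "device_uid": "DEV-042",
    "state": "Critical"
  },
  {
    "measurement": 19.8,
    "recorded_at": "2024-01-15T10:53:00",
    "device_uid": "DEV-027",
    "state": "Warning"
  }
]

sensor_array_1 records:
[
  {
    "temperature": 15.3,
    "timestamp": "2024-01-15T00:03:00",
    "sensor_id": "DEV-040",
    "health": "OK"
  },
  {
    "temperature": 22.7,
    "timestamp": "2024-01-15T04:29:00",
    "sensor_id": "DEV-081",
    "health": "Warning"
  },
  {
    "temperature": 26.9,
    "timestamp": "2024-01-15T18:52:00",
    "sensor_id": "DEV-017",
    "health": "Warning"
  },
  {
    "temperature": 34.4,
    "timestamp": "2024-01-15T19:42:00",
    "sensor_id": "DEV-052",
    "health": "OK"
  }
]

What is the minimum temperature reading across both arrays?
15.3

Schema mapping: "measurement" (sensor_array_3) = "temperature" (sensor_array_1) = temperature reading

Minimum in sensor_array_3: 19.8
Minimum in sensor_array_1: 15.3

Overall minimum: min(19.8, 15.3) = 15.3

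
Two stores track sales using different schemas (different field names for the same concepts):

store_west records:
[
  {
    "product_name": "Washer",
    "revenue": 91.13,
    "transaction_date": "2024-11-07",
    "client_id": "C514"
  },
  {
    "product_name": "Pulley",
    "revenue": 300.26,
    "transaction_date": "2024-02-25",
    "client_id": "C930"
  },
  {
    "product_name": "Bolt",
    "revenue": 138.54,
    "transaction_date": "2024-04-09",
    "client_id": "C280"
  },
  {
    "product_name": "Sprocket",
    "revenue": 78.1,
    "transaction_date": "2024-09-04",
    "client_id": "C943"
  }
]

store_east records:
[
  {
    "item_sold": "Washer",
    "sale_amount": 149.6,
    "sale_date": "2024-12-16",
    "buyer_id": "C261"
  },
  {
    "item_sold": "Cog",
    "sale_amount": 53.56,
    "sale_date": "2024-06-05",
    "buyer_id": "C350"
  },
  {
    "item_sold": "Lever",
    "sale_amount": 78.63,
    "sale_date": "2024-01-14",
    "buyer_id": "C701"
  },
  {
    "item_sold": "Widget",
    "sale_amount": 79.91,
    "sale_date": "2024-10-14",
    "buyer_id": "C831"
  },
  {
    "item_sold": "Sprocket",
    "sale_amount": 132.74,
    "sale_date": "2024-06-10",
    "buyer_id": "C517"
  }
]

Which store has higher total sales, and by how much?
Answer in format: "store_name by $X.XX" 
store_west by $113.59

Schema mapping: "revenue" (store_west) = "sale_amount" (store_east) = sale amount

Total for store_west: 608.03
Total for store_east: 494.44

Difference: |608.03 - 494.44| = 113.59
store_west has higher sales by $113.59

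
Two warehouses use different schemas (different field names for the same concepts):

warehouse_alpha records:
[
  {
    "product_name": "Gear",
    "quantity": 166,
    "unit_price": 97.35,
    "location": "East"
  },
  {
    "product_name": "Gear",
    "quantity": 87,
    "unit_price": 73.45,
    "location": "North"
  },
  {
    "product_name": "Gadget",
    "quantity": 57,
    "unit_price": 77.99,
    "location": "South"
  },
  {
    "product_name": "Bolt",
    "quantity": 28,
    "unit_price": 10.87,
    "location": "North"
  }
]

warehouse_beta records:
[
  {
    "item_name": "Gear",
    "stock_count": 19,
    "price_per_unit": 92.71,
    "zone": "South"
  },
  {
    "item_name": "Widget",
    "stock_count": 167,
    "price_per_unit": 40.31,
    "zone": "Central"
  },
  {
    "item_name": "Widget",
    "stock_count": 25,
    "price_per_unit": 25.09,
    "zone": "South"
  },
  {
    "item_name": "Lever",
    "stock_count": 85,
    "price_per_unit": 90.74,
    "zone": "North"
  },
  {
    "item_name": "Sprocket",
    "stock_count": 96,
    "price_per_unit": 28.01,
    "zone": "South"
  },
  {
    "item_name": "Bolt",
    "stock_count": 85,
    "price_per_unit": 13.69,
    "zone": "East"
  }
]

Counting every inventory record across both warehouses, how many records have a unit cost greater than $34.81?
6

Schema mapping: "unit_price" (warehouse_alpha) = "price_per_unit" (warehouse_beta) = unit cost

Records > $34.81 in warehouse_alpha: 3
Records > $34.81 in warehouse_beta: 3

Total count: 3 + 3 = 6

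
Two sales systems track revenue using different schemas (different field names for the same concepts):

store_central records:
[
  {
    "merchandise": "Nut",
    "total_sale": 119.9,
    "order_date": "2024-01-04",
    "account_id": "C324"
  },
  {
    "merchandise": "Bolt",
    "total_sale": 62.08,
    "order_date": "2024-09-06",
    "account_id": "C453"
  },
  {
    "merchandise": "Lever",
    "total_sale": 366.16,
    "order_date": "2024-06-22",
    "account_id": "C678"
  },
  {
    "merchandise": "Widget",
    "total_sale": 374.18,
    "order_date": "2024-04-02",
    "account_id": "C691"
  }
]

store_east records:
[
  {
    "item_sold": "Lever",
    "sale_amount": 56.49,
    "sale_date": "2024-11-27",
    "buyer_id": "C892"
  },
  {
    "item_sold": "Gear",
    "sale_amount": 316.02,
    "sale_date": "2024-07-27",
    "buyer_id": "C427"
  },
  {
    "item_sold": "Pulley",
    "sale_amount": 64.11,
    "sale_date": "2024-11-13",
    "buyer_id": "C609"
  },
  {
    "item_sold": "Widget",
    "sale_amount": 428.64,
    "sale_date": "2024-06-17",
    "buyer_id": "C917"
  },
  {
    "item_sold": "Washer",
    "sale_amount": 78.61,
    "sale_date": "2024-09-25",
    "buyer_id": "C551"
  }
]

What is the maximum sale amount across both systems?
428.64

Reconcile: "total_sale" (store_central) = "sale_amount" (store_east) = sale amount

Maximum in store_central: 374.18
Maximum in store_east: 428.64

Overall maximum: max(374.18, 428.64) = 428.64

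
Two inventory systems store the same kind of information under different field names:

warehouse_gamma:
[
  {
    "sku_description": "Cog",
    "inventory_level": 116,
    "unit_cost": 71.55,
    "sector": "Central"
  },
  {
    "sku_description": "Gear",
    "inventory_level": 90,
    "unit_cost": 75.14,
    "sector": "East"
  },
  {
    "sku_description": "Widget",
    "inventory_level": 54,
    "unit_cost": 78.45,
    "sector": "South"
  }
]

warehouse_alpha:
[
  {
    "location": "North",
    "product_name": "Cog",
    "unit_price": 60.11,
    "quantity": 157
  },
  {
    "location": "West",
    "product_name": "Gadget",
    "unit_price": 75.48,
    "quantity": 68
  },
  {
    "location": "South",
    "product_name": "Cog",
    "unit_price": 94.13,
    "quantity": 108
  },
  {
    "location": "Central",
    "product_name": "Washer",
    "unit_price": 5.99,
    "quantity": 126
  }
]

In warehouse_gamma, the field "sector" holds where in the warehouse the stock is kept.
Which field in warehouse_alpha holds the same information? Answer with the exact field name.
location

In warehouse_gamma, "sector" holds where in the warehouse the stock is kept.
The fields in warehouse_alpha are: "location", "product_name", "unit_price", "quantity".
"location" is the match: the name refers to the same concept and its values are area labels (e.g. 'Central', 'North').
The other fields ("product_name", "unit_price", "quantity") hold different kinds of data.

So "sector" in warehouse_gamma corresponds to "location" in warehouse_alpha.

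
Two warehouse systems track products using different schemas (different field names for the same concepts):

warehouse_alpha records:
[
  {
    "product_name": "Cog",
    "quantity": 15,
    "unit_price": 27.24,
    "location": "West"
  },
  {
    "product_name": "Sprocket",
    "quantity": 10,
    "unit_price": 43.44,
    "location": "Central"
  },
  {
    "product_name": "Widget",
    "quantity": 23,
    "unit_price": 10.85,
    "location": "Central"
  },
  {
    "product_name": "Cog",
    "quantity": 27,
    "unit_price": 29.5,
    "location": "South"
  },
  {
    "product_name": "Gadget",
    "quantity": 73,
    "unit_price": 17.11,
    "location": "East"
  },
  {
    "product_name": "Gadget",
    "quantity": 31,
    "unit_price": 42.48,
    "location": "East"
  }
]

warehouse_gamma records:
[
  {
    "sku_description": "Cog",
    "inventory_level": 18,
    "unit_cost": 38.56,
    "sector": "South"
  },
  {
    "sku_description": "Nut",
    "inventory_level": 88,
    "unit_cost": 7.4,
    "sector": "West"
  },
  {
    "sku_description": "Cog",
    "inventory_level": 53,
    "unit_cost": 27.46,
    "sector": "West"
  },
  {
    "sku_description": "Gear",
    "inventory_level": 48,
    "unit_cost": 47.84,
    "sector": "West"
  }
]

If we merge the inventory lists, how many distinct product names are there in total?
6

Schema mapping: "product_name" (warehouse_alpha) = "sku_description" (warehouse_gamma) = product name

Products in warehouse_alpha: ['Cog', 'Gadget', 'Sprocket', 'Widget']
Products in warehouse_gamma: ['Cog', 'Gear', 'Nut']

Union (unique products): ['Cog', 'Gadget', 'Gear', 'Nut', 'Sprocket', 'Widget']
Count: 6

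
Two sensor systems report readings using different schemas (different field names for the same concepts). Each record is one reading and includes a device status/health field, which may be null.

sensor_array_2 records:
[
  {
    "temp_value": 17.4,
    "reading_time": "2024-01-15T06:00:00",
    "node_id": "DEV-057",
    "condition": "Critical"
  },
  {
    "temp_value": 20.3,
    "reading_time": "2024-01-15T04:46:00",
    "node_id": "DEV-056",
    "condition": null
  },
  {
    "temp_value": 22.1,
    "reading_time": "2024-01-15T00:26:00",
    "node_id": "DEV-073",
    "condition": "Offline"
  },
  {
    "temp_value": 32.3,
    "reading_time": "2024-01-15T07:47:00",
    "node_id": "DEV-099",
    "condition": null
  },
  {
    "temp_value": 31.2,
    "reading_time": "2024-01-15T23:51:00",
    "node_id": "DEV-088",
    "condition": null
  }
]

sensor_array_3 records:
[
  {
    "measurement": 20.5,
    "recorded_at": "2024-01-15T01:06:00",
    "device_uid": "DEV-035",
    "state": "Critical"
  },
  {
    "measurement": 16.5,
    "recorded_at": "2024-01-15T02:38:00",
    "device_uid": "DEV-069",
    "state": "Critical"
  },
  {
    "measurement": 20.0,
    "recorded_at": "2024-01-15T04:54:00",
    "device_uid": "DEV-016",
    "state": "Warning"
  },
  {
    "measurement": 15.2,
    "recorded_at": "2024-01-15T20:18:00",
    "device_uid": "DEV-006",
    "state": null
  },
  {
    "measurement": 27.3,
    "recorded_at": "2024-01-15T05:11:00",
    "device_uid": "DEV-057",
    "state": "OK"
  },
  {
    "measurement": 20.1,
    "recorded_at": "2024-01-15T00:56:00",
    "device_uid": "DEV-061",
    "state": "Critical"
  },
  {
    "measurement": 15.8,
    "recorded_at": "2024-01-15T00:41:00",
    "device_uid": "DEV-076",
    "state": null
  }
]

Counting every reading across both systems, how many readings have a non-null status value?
7

Schema mapping: "condition" (sensor_array_2) = "state" (sensor_array_3) = status

Non-null in sensor_array_2: 2
Non-null in sensor_array_3: 5

Total non-null: 2 + 5 = 7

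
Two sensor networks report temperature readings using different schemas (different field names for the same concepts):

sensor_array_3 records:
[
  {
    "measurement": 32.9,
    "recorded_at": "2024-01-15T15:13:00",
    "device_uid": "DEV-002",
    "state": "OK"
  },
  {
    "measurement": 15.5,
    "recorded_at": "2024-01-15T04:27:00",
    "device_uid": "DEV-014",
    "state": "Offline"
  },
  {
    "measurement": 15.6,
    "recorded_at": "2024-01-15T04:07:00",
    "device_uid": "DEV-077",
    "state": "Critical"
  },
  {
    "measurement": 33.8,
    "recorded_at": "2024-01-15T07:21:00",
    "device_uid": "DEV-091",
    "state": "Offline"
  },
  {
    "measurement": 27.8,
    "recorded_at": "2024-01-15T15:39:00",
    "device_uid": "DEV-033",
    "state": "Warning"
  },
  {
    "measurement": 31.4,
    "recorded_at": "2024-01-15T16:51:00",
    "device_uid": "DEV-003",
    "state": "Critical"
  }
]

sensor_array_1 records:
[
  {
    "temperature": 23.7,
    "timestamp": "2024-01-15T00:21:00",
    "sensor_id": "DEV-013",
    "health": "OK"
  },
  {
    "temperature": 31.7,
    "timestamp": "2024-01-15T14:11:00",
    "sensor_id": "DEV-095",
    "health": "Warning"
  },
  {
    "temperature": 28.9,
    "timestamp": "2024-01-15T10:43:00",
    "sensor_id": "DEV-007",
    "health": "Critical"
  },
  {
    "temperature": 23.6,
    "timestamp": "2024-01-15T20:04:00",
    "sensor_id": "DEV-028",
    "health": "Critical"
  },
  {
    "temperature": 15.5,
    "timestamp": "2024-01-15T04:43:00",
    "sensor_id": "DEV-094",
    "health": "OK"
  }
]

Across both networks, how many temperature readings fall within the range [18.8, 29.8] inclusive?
4

Schema mapping: "measurement" (sensor_array_3) = "temperature" (sensor_array_1) = temperature

Readings in [18.8, 29.8] from sensor_array_3: 1
Readings in [18.8, 29.8] from sensor_array_1: 3

Total count: 1 + 3 = 4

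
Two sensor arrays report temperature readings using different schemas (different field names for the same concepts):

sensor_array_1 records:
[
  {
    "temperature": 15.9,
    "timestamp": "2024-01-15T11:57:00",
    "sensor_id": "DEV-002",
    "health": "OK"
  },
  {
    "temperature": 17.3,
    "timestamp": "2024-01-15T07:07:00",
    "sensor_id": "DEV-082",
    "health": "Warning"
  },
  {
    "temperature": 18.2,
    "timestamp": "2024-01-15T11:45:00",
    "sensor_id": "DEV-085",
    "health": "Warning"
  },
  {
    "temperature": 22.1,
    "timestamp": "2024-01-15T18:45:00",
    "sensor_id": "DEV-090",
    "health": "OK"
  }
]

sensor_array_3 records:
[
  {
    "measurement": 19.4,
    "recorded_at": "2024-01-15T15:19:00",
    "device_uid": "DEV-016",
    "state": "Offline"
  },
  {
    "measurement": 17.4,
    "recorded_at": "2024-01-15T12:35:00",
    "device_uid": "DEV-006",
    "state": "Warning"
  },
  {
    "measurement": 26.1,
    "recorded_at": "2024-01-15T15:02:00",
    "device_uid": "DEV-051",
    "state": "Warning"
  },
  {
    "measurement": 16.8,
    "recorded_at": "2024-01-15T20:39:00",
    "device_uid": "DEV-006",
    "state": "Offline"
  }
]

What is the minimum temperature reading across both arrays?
15.9

Schema mapping: "temperature" (sensor_array_1) = "measurement" (sensor_array_3) = temperature reading

Minimum in sensor_array_1: 15.9
Minimum in sensor_array_3: 16.8

Overall minimum: min(15.9, 16.8) = 15.9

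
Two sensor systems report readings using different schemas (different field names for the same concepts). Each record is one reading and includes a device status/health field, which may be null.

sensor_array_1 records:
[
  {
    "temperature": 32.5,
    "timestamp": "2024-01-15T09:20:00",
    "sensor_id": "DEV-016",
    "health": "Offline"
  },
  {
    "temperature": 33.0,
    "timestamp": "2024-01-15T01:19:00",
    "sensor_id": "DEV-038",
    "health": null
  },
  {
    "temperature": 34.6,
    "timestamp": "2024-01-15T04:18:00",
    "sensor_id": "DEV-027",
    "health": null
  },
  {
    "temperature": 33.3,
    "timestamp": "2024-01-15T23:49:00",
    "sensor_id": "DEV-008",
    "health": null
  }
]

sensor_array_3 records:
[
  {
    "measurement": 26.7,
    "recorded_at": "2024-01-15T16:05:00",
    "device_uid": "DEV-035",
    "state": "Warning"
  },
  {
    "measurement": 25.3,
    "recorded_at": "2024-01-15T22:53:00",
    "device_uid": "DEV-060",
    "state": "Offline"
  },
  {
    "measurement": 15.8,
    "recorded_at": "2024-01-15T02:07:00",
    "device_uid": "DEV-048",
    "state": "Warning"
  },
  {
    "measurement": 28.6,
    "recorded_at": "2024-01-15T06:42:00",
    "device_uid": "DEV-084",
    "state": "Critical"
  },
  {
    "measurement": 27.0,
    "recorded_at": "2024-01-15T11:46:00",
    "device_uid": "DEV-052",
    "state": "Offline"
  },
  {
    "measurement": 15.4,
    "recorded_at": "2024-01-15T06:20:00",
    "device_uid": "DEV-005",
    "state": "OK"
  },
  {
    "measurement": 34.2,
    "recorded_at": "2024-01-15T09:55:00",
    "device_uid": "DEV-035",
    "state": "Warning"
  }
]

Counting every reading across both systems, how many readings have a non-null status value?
8

Schema mapping: "health" (sensor_array_1) = "state" (sensor_array_3) = status

Non-null in sensor_array_1: 1
Non-null in sensor_array_3: 7

Total non-null: 1 + 7 = 8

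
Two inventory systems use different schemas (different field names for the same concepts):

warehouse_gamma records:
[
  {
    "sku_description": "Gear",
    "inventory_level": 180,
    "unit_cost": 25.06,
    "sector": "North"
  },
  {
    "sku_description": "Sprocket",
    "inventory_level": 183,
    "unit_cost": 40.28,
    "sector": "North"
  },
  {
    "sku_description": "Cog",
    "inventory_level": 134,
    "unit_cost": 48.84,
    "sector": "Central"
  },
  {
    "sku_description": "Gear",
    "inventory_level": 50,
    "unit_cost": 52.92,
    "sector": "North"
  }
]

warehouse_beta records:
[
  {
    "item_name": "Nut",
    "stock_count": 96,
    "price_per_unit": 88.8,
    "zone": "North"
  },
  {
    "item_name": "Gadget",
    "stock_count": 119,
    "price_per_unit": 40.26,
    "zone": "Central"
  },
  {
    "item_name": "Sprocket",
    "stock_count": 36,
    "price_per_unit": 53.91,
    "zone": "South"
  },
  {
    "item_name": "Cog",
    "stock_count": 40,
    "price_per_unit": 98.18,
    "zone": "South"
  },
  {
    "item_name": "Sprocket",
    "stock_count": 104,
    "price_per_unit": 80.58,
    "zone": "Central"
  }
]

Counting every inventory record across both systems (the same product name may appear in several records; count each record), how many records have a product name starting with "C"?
2

Schema mapping: "sku_description" (warehouse_gamma) = "item_name" (warehouse_beta) = product name

Records with product name starting with "C" in warehouse_gamma: 1
Records with product name starting with "C" in warehouse_beta: 1

Total: 1 + 1 = 2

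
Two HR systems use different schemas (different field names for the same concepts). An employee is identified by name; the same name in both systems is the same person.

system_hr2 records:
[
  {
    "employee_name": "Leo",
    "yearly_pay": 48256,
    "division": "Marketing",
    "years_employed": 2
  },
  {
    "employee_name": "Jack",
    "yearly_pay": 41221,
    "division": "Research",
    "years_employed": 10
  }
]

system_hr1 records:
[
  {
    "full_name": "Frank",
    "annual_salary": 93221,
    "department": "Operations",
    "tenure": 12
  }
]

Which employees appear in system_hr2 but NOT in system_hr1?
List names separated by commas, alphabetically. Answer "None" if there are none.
Jack, Leo

Schema mapping: "employee_name" (system_hr2) = "full_name" (system_hr1) = employee name

Names in system_hr2: ['Jack', 'Leo']
Names in system_hr1: ['Frank']

In system_hr2 but not system_hr1: ['Jack', 'Leo']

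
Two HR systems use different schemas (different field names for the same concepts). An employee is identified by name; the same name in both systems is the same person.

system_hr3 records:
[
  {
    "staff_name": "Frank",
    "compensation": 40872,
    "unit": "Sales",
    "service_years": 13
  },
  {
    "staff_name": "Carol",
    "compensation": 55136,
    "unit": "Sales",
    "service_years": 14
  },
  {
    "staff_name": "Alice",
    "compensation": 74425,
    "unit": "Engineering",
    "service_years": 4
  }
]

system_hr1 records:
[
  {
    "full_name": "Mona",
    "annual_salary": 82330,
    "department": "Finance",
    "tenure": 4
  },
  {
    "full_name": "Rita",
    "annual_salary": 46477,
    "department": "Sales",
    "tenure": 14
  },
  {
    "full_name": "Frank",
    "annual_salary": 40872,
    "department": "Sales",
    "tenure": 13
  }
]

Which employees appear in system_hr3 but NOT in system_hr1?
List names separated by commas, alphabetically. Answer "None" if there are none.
Alice, Carol

Schema mapping: "staff_name" (system_hr3) = "full_name" (system_hr1) = employee name

Names in system_hr3: ['Alice', 'Carol', 'Frank']
Names in system_hr1: ['Frank', 'Mona', 'Rita']

In system_hr3 but not system_hr1: ['Alice', 'Carol']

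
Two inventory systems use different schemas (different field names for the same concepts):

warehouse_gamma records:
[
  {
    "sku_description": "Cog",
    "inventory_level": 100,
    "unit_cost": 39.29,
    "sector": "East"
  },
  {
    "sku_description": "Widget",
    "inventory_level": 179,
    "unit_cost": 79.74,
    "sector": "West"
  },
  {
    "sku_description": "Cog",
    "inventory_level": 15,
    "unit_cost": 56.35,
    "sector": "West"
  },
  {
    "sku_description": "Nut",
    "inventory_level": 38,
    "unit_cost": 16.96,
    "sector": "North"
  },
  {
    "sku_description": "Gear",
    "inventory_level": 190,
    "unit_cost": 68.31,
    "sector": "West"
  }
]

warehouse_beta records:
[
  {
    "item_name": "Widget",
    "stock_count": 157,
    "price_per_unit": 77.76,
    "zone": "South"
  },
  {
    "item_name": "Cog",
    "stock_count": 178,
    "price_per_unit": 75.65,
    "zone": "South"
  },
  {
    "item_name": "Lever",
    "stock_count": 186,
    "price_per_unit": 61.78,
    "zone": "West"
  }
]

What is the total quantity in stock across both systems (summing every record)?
1043

To reconcile these schemas, identify the field holding the quantity in stock in each system:
1. In warehouse_gamma it is "inventory_level"
2. In warehouse_beta it is "stock_count"

From warehouse_gamma: 100 + 179 + 15 + 38 + 190 = 522
From warehouse_beta: 157 + 178 + 186 = 521

Total: 522 + 521 = 1043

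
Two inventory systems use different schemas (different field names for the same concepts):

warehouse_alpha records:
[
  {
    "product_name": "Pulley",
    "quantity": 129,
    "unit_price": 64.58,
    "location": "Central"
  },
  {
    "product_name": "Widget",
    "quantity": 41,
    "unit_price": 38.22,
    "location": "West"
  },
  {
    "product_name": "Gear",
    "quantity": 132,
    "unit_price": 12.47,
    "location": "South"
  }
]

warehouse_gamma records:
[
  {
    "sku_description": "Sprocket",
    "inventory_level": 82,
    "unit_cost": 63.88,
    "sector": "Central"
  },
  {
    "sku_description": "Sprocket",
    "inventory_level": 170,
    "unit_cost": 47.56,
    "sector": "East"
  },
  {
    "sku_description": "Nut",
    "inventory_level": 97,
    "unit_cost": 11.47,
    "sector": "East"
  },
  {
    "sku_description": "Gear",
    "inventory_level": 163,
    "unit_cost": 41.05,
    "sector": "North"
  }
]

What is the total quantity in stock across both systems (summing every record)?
814

To reconcile these schemas, identify the field holding the quantity in stock in each system:
1. In warehouse_alpha it is "quantity"
2. In warehouse_gamma it is "inventory_level"

From warehouse_alpha: 129 + 41 + 132 = 302
From warehouse_gamma: 82 + 170 + 97 + 163 = 512

Total: 302 + 512 = 814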